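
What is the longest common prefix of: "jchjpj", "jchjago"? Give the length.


Words: jchjpj, jchjago
  Position 0: all 'j' => match
  Position 1: all 'c' => match
  Position 2: all 'h' => match
  Position 3: all 'j' => match
  Position 4: ('p', 'a') => mismatch, stop
LCP = "jchj" (length 4)

4


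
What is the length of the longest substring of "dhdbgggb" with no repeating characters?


Input: "dhdbgggb"
Sliding window (track last position of each char):
  Position 0 ('d'): window [0,0] length 1 -- new best
  Position 1 ('h'): window [0,1] length 2 -- new best
  Position 2 ('d'): repeat (last at 0), move window start to 1
  Position 2 ('d'): window [1,2] length 2
  Position 3 ('b'): window [1,3] length 3 -- new best
  Position 4 ('g'): window [1,4] length 4 -- new best
  Position 5 ('g'): repeat (last at 4), move window start to 5
  Position 5 ('g'): window [5,5] length 1
  Position 6 ('g'): repeat (last at 5), move window start to 6
  Position 6 ('g'): window [6,6] length 1
  Position 7 ('b'): window [6,7] length 2
Longest substring with no repeats: "hdbg" with length 4

4


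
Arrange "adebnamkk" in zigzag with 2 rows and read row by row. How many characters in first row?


Zigzag "adebnamkk" into 2 rows:
Placing characters:
  'a' => row 0
  'd' => row 1
  'e' => row 0
  'b' => row 1
  'n' => row 0
  'a' => row 1
  'm' => row 0
  'k' => row 1
  'k' => row 0
Rows:
  Row 0: "aenmk"
  Row 1: "dbak"
First row length: 5

5


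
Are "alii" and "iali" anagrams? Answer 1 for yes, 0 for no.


Strings: "alii", "iali"
Sorted first:  aiil
Sorted second: aiil
Sorted forms match => anagrams

1


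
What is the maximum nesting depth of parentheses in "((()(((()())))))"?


Input: "((()(((()())))))"
Tracking depth:
  Position 0 '(': depth becomes 1
  Position 1 '(': depth becomes 2
  Position 2 '(': depth becomes 3
  Position 3 ')': depth becomes 2
  Position 4 '(': depth becomes 3
  Position 5 '(': depth becomes 4
  Position 6 '(': depth becomes 5
  Position 7 '(': depth becomes 6
  Position 8 ')': depth becomes 5
  Position 9 '(': depth becomes 6
  Position 10 ')': depth becomes 5
  Position 11 ')': depth becomes 4
  Position 12 ')': depth becomes 3
  Position 13 ')': depth becomes 2
  Position 14 ')': depth becomes 1
  Position 15 ')': depth becomes 0
Maximum depth reached: 6

6


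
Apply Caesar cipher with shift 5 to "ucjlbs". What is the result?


Caesar cipher: shift "ucjlbs" by 5
  'u' (pos 20) + 5 = pos 25 = 'z'
  'c' (pos 2) + 5 = pos 7 = 'h'
  'j' (pos 9) + 5 = pos 14 = 'o'
  'l' (pos 11) + 5 = pos 16 = 'q'
  'b' (pos 1) + 5 = pos 6 = 'g'
  's' (pos 18) + 5 = pos 23 = 'x'
Result: zhoqgx

zhoqgx


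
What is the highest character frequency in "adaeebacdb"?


Input: adaeebacdb
Character counts:
  'a': 3
  'b': 2
  'c': 1
  'd': 2
  'e': 2
Maximum frequency: 3

3


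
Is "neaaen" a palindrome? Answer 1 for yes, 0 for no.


Input: neaaen
Reversed: neaaen
  Compare pos 0 ('n') with pos 5 ('n'): match
  Compare pos 1 ('e') with pos 4 ('e'): match
  Compare pos 2 ('a') with pos 3 ('a'): match
Result: palindrome

1


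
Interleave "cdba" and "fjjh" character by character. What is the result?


Interleaving "cdba" and "fjjh":
  Position 0: 'c' from first, 'f' from second => "cf"
  Position 1: 'd' from first, 'j' from second => "dj"
  Position 2: 'b' from first, 'j' from second => "bj"
  Position 3: 'a' from first, 'h' from second => "ah"
Result: cfdjbjah

cfdjbjah


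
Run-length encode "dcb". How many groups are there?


Input: dcb
Scanning for consecutive runs:
  Group 1: 'd' x 1 (positions 0-0)
  Group 2: 'c' x 1 (positions 1-1)
  Group 3: 'b' x 1 (positions 2-2)
Total groups: 3

3


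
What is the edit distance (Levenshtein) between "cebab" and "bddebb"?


Computing edit distance: "cebab" -> "bddebb"
DP table:
           b    d    d    e    b    b
      0    1    2    3    4    5    6
  c   1    1    2    3    4    5    6
  e   2    2    2    3    3    4    5
  b   3    2    3    3    4    3    4
  a   4    3    3    4    4    4    4
  b   5    4    4    4    5    4    4
Edit distance = dp[5][6] = 4

4


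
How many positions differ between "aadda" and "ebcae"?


Comparing "aadda" and "ebcae" position by position:
  Position 0: 'a' vs 'e' => DIFFER
  Position 1: 'a' vs 'b' => DIFFER
  Position 2: 'd' vs 'c' => DIFFER
  Position 3: 'd' vs 'a' => DIFFER
  Position 4: 'a' vs 'e' => DIFFER
Positions that differ: 5

5


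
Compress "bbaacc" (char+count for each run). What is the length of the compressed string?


Input: bbaacc
Runs:
  'b' x 2 => "b2"
  'a' x 2 => "a2"
  'c' x 2 => "c2"
Compressed: "b2a2c2"
Compressed length: 6

6


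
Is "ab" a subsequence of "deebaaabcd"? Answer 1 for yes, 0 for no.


Check if "ab" is a subsequence of "deebaaabcd"
Greedy scan:
  Position 0 ('d'): no match needed
  Position 1 ('e'): no match needed
  Position 2 ('e'): no match needed
  Position 3 ('b'): no match needed
  Position 4 ('a'): matches sub[0] = 'a'
  Position 5 ('a'): no match needed
  Position 6 ('a'): no match needed
  Position 7 ('b'): matches sub[1] = 'b'
  Position 8 ('c'): no match needed
  Position 9 ('d'): no match needed
All 2 characters matched => is a subsequence

1


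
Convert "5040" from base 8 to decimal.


Input: "5040" in base 8
Positional expansion:
  Digit '5' (value 5) x 8^3 = 2560
  Digit '0' (value 0) x 8^2 = 0
  Digit '4' (value 4) x 8^1 = 32
  Digit '0' (value 0) x 8^0 = 0
Sum = 2592

2592


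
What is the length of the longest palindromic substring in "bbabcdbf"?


Input: "bbabcdbf"
Checking substrings for palindromes:
  [1:4] "bab" (len 3) => palindrome
  [0:2] "bb" (len 2) => palindrome
Longest palindromic substring: "bab" with length 3

3


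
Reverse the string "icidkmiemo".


Input: icidkmiemo
Reading characters right to left:
  Position 9: 'o'
  Position 8: 'm'
  Position 7: 'e'
  Position 6: 'i'
  Position 5: 'm'
  Position 4: 'k'
  Position 3: 'd'
  Position 2: 'i'
  Position 1: 'c'
  Position 0: 'i'
Reversed: omeimkdici

omeimkdici


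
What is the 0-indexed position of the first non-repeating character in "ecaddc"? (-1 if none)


Input: ecaddc
Character frequencies:
  'a': 1
  'c': 2
  'd': 2
  'e': 1
Scanning left to right for freq == 1:
  Position 0 ('e'): unique! => answer = 0

0


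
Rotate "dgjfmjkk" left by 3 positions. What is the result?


Input: "dgjfmjkk", rotate left by 3
First 3 characters: "dgj"
Remaining characters: "fmjkk"
Concatenate remaining + first: "fmjkk" + "dgj" = "fmjkkdgj"

fmjkkdgj


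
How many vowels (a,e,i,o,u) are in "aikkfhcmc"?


Input: aikkfhcmc
Checking each character:
  'a' at position 0: vowel (running total: 1)
  'i' at position 1: vowel (running total: 2)
  'k' at position 2: consonant
  'k' at position 3: consonant
  'f' at position 4: consonant
  'h' at position 5: consonant
  'c' at position 6: consonant
  'm' at position 7: consonant
  'c' at position 8: consonant
Total vowels: 2

2


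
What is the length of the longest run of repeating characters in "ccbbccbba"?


Input: "ccbbccbba"
Scanning for longest run:
  Position 1 ('c'): continues run of 'c', length=2
  Position 2 ('b'): new char, reset run to 1
  Position 3 ('b'): continues run of 'b', length=2
  Position 4 ('c'): new char, reset run to 1
  Position 5 ('c'): continues run of 'c', length=2
  Position 6 ('b'): new char, reset run to 1
  Position 7 ('b'): continues run of 'b', length=2
  Position 8 ('a'): new char, reset run to 1
Longest run: 'c' with length 2

2


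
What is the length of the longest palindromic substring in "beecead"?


Input: "beecead"
Checking substrings for palindromes:
  [2:5] "ece" (len 3) => palindrome
  [1:3] "ee" (len 2) => palindrome
Longest palindromic substring: "ece" with length 3

3


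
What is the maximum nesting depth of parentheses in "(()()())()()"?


Input: "(()()())()()"
Tracking depth:
  Position 0 '(': depth becomes 1
  Position 1 '(': depth becomes 2
  Position 2 ')': depth becomes 1
  Position 3 '(': depth becomes 2
  Position 4 ')': depth becomes 1
  Position 5 '(': depth becomes 2
  Position 6 ')': depth becomes 1
  Position 7 ')': depth becomes 0
  Position 8 '(': depth becomes 1
  Position 9 ')': depth becomes 0
  Position 10 '(': depth becomes 1
  Position 11 ')': depth becomes 0
Maximum depth reached: 2

2


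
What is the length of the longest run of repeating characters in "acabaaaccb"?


Input: "acabaaaccb"
Scanning for longest run:
  Position 1 ('c'): new char, reset run to 1
  Position 2 ('a'): new char, reset run to 1
  Position 3 ('b'): new char, reset run to 1
  Position 4 ('a'): new char, reset run to 1
  Position 5 ('a'): continues run of 'a', length=2
  Position 6 ('a'): continues run of 'a', length=3
  Position 7 ('c'): new char, reset run to 1
  Position 8 ('c'): continues run of 'c', length=2
  Position 9 ('b'): new char, reset run to 1
Longest run: 'a' with length 3

3


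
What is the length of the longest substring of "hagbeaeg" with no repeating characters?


Input: "hagbeaeg"
Sliding window (track last position of each char):
  Position 0 ('h'): window [0,0] length 1 -- new best
  Position 1 ('a'): window [0,1] length 2 -- new best
  Position 2 ('g'): window [0,2] length 3 -- new best
  Position 3 ('b'): window [0,3] length 4 -- new best
  Position 4 ('e'): window [0,4] length 5 -- new best
  Position 5 ('a'): repeat (last at 1), move window start to 2
  Position 5 ('a'): window [2,5] length 4
  Position 6 ('e'): repeat (last at 4), move window start to 5
  Position 6 ('e'): window [5,6] length 2
  Position 7 ('g'): window [5,7] length 3
Longest substring with no repeats: "hagbe" with length 5

5


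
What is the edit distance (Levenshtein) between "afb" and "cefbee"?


Computing edit distance: "afb" -> "cefbee"
DP table:
           c    e    f    b    e    e
      0    1    2    3    4    5    6
  a   1    1    2    3    4    5    6
  f   2    2    2    2    3    4    5
  b   3    3    3    3    2    3    4
Edit distance = dp[3][6] = 4

4


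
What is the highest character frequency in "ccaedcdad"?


Input: ccaedcdad
Character counts:
  'a': 2
  'c': 3
  'd': 3
  'e': 1
Maximum frequency: 3

3


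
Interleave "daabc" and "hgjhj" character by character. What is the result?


Interleaving "daabc" and "hgjhj":
  Position 0: 'd' from first, 'h' from second => "dh"
  Position 1: 'a' from first, 'g' from second => "ag"
  Position 2: 'a' from first, 'j' from second => "aj"
  Position 3: 'b' from first, 'h' from second => "bh"
  Position 4: 'c' from first, 'j' from second => "cj"
Result: dhagajbhcj

dhagajbhcj


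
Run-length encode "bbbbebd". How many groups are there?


Input: bbbbebd
Scanning for consecutive runs:
  Group 1: 'b' x 4 (positions 0-3)
  Group 2: 'e' x 1 (positions 4-4)
  Group 3: 'b' x 1 (positions 5-5)
  Group 4: 'd' x 1 (positions 6-6)
Total groups: 4

4


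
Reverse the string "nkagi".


Input: nkagi
Reading characters right to left:
  Position 4: 'i'
  Position 3: 'g'
  Position 2: 'a'
  Position 1: 'k'
  Position 0: 'n'
Reversed: igakn

igakn


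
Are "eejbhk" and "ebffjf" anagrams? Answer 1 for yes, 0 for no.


Strings: "eejbhk", "ebffjf"
Sorted first:  beehjk
Sorted second: befffj
Differ at position 2: 'e' vs 'f' => not anagrams

0


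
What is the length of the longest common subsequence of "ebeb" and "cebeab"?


LCS of "ebeb" and "cebeab"
DP table:
           c    e    b    e    a    b
      0    0    0    0    0    0    0
  e   0    0    1    1    1    1    1
  b   0    0    1    2    2    2    2
  e   0    0    1    2    3    3    3
  b   0    0    1    2    3    3    4
LCS length = dp[4][6] = 4

4


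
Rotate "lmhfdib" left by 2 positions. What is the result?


Input: "lmhfdib", rotate left by 2
First 2 characters: "lm"
Remaining characters: "hfdib"
Concatenate remaining + first: "hfdib" + "lm" = "hfdiblm"

hfdiblm


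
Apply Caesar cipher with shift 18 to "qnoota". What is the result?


Caesar cipher: shift "qnoota" by 18
  'q' (pos 16) + 18 = pos 8 = 'i'
  'n' (pos 13) + 18 = pos 5 = 'f'
  'o' (pos 14) + 18 = pos 6 = 'g'
  'o' (pos 14) + 18 = pos 6 = 'g'
  't' (pos 19) + 18 = pos 11 = 'l'
  'a' (pos 0) + 18 = pos 18 = 's'
Result: ifggls

ifggls


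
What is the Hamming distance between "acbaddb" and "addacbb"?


Comparing "acbaddb" and "addacbb" position by position:
  Position 0: 'a' vs 'a' => same
  Position 1: 'c' vs 'd' => differ
  Position 2: 'b' vs 'd' => differ
  Position 3: 'a' vs 'a' => same
  Position 4: 'd' vs 'c' => differ
  Position 5: 'd' vs 'b' => differ
  Position 6: 'b' vs 'b' => same
Total differences (Hamming distance): 4

4


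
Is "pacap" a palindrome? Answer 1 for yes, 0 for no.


Input: pacap
Reversed: pacap
  Compare pos 0 ('p') with pos 4 ('p'): match
  Compare pos 1 ('a') with pos 3 ('a'): match
Result: palindrome

1


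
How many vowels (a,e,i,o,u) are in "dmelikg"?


Input: dmelikg
Checking each character:
  'd' at position 0: consonant
  'm' at position 1: consonant
  'e' at position 2: vowel (running total: 1)
  'l' at position 3: consonant
  'i' at position 4: vowel (running total: 2)
  'k' at position 5: consonant
  'g' at position 6: consonant
Total vowels: 2

2


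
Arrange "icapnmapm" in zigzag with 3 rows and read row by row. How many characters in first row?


Zigzag "icapnmapm" into 3 rows:
Placing characters:
  'i' => row 0
  'c' => row 1
  'a' => row 2
  'p' => row 1
  'n' => row 0
  'm' => row 1
  'a' => row 2
  'p' => row 1
  'm' => row 0
Rows:
  Row 0: "inm"
  Row 1: "cpmp"
  Row 2: "aa"
First row length: 3

3


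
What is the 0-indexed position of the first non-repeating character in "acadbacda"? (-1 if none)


Input: acadbacda
Character frequencies:
  'a': 4
  'b': 1
  'c': 2
  'd': 2
Scanning left to right for freq == 1:
  Position 0 ('a'): freq=4, skip
  Position 1 ('c'): freq=2, skip
  Position 2 ('a'): freq=4, skip
  Position 3 ('d'): freq=2, skip
  Position 4 ('b'): unique! => answer = 4

4


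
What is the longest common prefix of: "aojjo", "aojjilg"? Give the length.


Words: aojjo, aojjilg
  Position 0: all 'a' => match
  Position 1: all 'o' => match
  Position 2: all 'j' => match
  Position 3: all 'j' => match
  Position 4: ('o', 'i') => mismatch, stop
LCP = "aojj" (length 4)

4


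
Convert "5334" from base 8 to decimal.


Input: "5334" in base 8
Positional expansion:
  Digit '5' (value 5) x 8^3 = 2560
  Digit '3' (value 3) x 8^2 = 192
  Digit '3' (value 3) x 8^1 = 24
  Digit '4' (value 4) x 8^0 = 4
Sum = 2780

2780


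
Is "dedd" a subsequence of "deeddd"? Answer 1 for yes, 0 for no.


Check if "dedd" is a subsequence of "deeddd"
Greedy scan:
  Position 0 ('d'): matches sub[0] = 'd'
  Position 1 ('e'): matches sub[1] = 'e'
  Position 2 ('e'): no match needed
  Position 3 ('d'): matches sub[2] = 'd'
  Position 4 ('d'): matches sub[3] = 'd'
  Position 5 ('d'): no match needed
All 4 characters matched => is a subsequence

1


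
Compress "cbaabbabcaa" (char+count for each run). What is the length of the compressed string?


Input: cbaabbabcaa
Runs:
  'c' x 1 => "c1"
  'b' x 1 => "b1"
  'a' x 2 => "a2"
  'b' x 2 => "b2"
  'a' x 1 => "a1"
  'b' x 1 => "b1"
  'c' x 1 => "c1"
  'a' x 2 => "a2"
Compressed: "c1b1a2b2a1b1c1a2"
Compressed length: 16

16


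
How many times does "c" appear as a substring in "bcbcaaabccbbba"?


Searching for "c" in "bcbcaaabccbbba"
Scanning each position:
  Position 0: "b" => no
  Position 1: "c" => MATCH
  Position 2: "b" => no
  Position 3: "c" => MATCH
  Position 4: "a" => no
  Position 5: "a" => no
  Position 6: "a" => no
  Position 7: "b" => no
  Position 8: "c" => MATCH
  Position 9: "c" => MATCH
  Position 10: "b" => no
  Position 11: "b" => no
  Position 12: "b" => no
  Position 13: "a" => no
Total occurrences: 4

4


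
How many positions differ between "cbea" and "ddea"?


Comparing "cbea" and "ddea" position by position:
  Position 0: 'c' vs 'd' => DIFFER
  Position 1: 'b' vs 'd' => DIFFER
  Position 2: 'e' vs 'e' => same
  Position 3: 'a' vs 'a' => same
Positions that differ: 2

2


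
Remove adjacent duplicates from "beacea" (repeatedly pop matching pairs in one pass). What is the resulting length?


Input: beacea
Stack-based adjacent duplicate removal:
  Read 'b': push. Stack: b
  Read 'e': push. Stack: be
  Read 'a': push. Stack: bea
  Read 'c': push. Stack: beac
  Read 'e': push. Stack: beace
  Read 'a': push. Stack: beacea
Final stack: "beacea" (length 6)

6


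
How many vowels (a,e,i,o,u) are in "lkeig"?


Input: lkeig
Checking each character:
  'l' at position 0: consonant
  'k' at position 1: consonant
  'e' at position 2: vowel (running total: 1)
  'i' at position 3: vowel (running total: 2)
  'g' at position 4: consonant
Total vowels: 2

2


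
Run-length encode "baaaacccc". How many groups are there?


Input: baaaacccc
Scanning for consecutive runs:
  Group 1: 'b' x 1 (positions 0-0)
  Group 2: 'a' x 4 (positions 1-4)
  Group 3: 'c' x 4 (positions 5-8)
Total groups: 3

3


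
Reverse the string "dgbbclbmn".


Input: dgbbclbmn
Reading characters right to left:
  Position 8: 'n'
  Position 7: 'm'
  Position 6: 'b'
  Position 5: 'l'
  Position 4: 'c'
  Position 3: 'b'
  Position 2: 'b'
  Position 1: 'g'
  Position 0: 'd'
Reversed: nmblcbbgd

nmblcbbgd


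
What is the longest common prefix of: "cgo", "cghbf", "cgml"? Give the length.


Words: cgo, cghbf, cgml
  Position 0: all 'c' => match
  Position 1: all 'g' => match
  Position 2: ('o', 'h', 'm') => mismatch, stop
LCP = "cg" (length 2)

2


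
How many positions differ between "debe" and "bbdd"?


Comparing "debe" and "bbdd" position by position:
  Position 0: 'd' vs 'b' => DIFFER
  Position 1: 'e' vs 'b' => DIFFER
  Position 2: 'b' vs 'd' => DIFFER
  Position 3: 'e' vs 'd' => DIFFER
Positions that differ: 4

4


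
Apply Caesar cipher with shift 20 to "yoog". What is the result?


Caesar cipher: shift "yoog" by 20
  'y' (pos 24) + 20 = pos 18 = 's'
  'o' (pos 14) + 20 = pos 8 = 'i'
  'o' (pos 14) + 20 = pos 8 = 'i'
  'g' (pos 6) + 20 = pos 0 = 'a'
Result: siia

siia


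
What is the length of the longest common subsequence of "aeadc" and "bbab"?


LCS of "aeadc" and "bbab"
DP table:
           b    b    a    b
      0    0    0    0    0
  a   0    0    0    1    1
  e   0    0    0    1    1
  a   0    0    0    1    1
  d   0    0    0    1    1
  c   0    0    0    1    1
LCS length = dp[5][4] = 1

1


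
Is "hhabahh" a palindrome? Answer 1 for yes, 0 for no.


Input: hhabahh
Reversed: hhabahh
  Compare pos 0 ('h') with pos 6 ('h'): match
  Compare pos 1 ('h') with pos 5 ('h'): match
  Compare pos 2 ('a') with pos 4 ('a'): match
Result: palindrome

1


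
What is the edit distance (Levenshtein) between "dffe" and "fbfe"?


Computing edit distance: "dffe" -> "fbfe"
DP table:
           f    b    f    e
      0    1    2    3    4
  d   1    1    2    3    4
  f   2    1    2    2    3
  f   3    2    2    2    3
  e   4    3    3    3    2
Edit distance = dp[4][4] = 2

2


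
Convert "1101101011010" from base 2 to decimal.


Input: "1101101011010" in base 2
Positional expansion:
  Digit '1' (value 1) x 2^12 = 4096
  Digit '1' (value 1) x 2^11 = 2048
  Digit '0' (value 0) x 2^10 = 0
  Digit '1' (value 1) x 2^9 = 512
  Digit '1' (value 1) x 2^8 = 256
  Digit '0' (value 0) x 2^7 = 0
  Digit '1' (value 1) x 2^6 = 64
  Digit '0' (value 0) x 2^5 = 0
  Digit '1' (value 1) x 2^4 = 16
  Digit '1' (value 1) x 2^3 = 8
  Digit '0' (value 0) x 2^2 = 0
  Digit '1' (value 1) x 2^1 = 2
  Digit '0' (value 0) x 2^0 = 0
Sum = 7002

7002


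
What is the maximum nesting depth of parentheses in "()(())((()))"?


Input: "()(())((()))"
Tracking depth:
  Position 0 '(': depth becomes 1
  Position 1 ')': depth becomes 0
  Position 2 '(': depth becomes 1
  Position 3 '(': depth becomes 2
  Position 4 ')': depth becomes 1
  Position 5 ')': depth becomes 0
  Position 6 '(': depth becomes 1
  Position 7 '(': depth becomes 2
  Position 8 '(': depth becomes 3
  Position 9 ')': depth becomes 2
  Position 10 ')': depth becomes 1
  Position 11 ')': depth becomes 0
Maximum depth reached: 3

3


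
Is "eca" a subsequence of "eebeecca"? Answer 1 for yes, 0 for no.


Check if "eca" is a subsequence of "eebeecca"
Greedy scan:
  Position 0 ('e'): matches sub[0] = 'e'
  Position 1 ('e'): no match needed
  Position 2 ('b'): no match needed
  Position 3 ('e'): no match needed
  Position 4 ('e'): no match needed
  Position 5 ('c'): matches sub[1] = 'c'
  Position 6 ('c'): no match needed
  Position 7 ('a'): matches sub[2] = 'a'
All 3 characters matched => is a subsequence

1


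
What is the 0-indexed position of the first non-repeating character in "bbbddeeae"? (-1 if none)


Input: bbbddeeae
Character frequencies:
  'a': 1
  'b': 3
  'd': 2
  'e': 3
Scanning left to right for freq == 1:
  Position 0 ('b'): freq=3, skip
  Position 1 ('b'): freq=3, skip
  Position 2 ('b'): freq=3, skip
  Position 3 ('d'): freq=2, skip
  Position 4 ('d'): freq=2, skip
  Position 5 ('e'): freq=3, skip
  Position 6 ('e'): freq=3, skip
  Position 7 ('a'): unique! => answer = 7

7


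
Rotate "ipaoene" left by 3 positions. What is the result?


Input: "ipaoene", rotate left by 3
First 3 characters: "ipa"
Remaining characters: "oene"
Concatenate remaining + first: "oene" + "ipa" = "oeneipa"

oeneipa


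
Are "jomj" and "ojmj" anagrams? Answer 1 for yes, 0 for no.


Strings: "jomj", "ojmj"
Sorted first:  jjmo
Sorted second: jjmo
Sorted forms match => anagrams

1


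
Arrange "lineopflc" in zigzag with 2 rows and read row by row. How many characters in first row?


Zigzag "lineopflc" into 2 rows:
Placing characters:
  'l' => row 0
  'i' => row 1
  'n' => row 0
  'e' => row 1
  'o' => row 0
  'p' => row 1
  'f' => row 0
  'l' => row 1
  'c' => row 0
Rows:
  Row 0: "lnofc"
  Row 1: "iepl"
First row length: 5

5


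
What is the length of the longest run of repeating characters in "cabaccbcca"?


Input: "cabaccbcca"
Scanning for longest run:
  Position 1 ('a'): new char, reset run to 1
  Position 2 ('b'): new char, reset run to 1
  Position 3 ('a'): new char, reset run to 1
  Position 4 ('c'): new char, reset run to 1
  Position 5 ('c'): continues run of 'c', length=2
  Position 6 ('b'): new char, reset run to 1
  Position 7 ('c'): new char, reset run to 1
  Position 8 ('c'): continues run of 'c', length=2
  Position 9 ('a'): new char, reset run to 1
Longest run: 'c' with length 2

2


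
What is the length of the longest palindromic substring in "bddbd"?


Input: "bddbd"
Checking substrings for palindromes:
  [0:4] "bddb" (len 4) => palindrome
  [2:5] "dbd" (len 3) => palindrome
  [1:3] "dd" (len 2) => palindrome
Longest palindromic substring: "bddb" with length 4

4


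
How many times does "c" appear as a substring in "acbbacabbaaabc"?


Searching for "c" in "acbbacabbaaabc"
Scanning each position:
  Position 0: "a" => no
  Position 1: "c" => MATCH
  Position 2: "b" => no
  Position 3: "b" => no
  Position 4: "a" => no
  Position 5: "c" => MATCH
  Position 6: "a" => no
  Position 7: "b" => no
  Position 8: "b" => no
  Position 9: "a" => no
  Position 10: "a" => no
  Position 11: "a" => no
  Position 12: "b" => no
  Position 13: "c" => MATCH
Total occurrences: 3

3


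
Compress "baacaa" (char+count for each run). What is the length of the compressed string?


Input: baacaa
Runs:
  'b' x 1 => "b1"
  'a' x 2 => "a2"
  'c' x 1 => "c1"
  'a' x 2 => "a2"
Compressed: "b1a2c1a2"
Compressed length: 8

8


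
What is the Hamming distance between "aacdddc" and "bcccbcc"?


Comparing "aacdddc" and "bcccbcc" position by position:
  Position 0: 'a' vs 'b' => differ
  Position 1: 'a' vs 'c' => differ
  Position 2: 'c' vs 'c' => same
  Position 3: 'd' vs 'c' => differ
  Position 4: 'd' vs 'b' => differ
  Position 5: 'd' vs 'c' => differ
  Position 6: 'c' vs 'c' => same
Total differences (Hamming distance): 5

5


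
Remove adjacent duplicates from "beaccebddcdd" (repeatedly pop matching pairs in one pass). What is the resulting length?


Input: beaccebddcdd
Stack-based adjacent duplicate removal:
  Read 'b': push. Stack: b
  Read 'e': push. Stack: be
  Read 'a': push. Stack: bea
  Read 'c': push. Stack: beac
  Read 'c': matches stack top 'c' => pop. Stack: bea
  Read 'e': push. Stack: beae
  Read 'b': push. Stack: beaeb
  Read 'd': push. Stack: beaebd
  Read 'd': matches stack top 'd' => pop. Stack: beaeb
  Read 'c': push. Stack: beaebc
  Read 'd': push. Stack: beaebcd
  Read 'd': matches stack top 'd' => pop. Stack: beaebc
Final stack: "beaebc" (length 6)

6


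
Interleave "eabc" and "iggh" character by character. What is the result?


Interleaving "eabc" and "iggh":
  Position 0: 'e' from first, 'i' from second => "ei"
  Position 1: 'a' from first, 'g' from second => "ag"
  Position 2: 'b' from first, 'g' from second => "bg"
  Position 3: 'c' from first, 'h' from second => "ch"
Result: eiagbgch

eiagbgch


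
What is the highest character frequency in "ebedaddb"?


Input: ebedaddb
Character counts:
  'a': 1
  'b': 2
  'd': 3
  'e': 2
Maximum frequency: 3

3


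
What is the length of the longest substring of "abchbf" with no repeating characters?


Input: "abchbf"
Sliding window (track last position of each char):
  Position 0 ('a'): window [0,0] length 1 -- new best
  Position 1 ('b'): window [0,1] length 2 -- new best
  Position 2 ('c'): window [0,2] length 3 -- new best
  Position 3 ('h'): window [0,3] length 4 -- new best
  Position 4 ('b'): repeat (last at 1), move window start to 2
  Position 4 ('b'): window [2,4] length 3
  Position 5 ('f'): window [2,5] length 4
Longest substring with no repeats: "abch" with length 4

4


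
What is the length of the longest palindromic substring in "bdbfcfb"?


Input: "bdbfcfb"
Checking substrings for palindromes:
  [2:7] "bfcfb" (len 5) => palindrome
  [0:3] "bdb" (len 3) => palindrome
  [3:6] "fcf" (len 3) => palindrome
Longest palindromic substring: "bfcfb" with length 5

5


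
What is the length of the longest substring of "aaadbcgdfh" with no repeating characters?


Input: "aaadbcgdfh"
Sliding window (track last position of each char):
  Position 0 ('a'): window [0,0] length 1 -- new best
  Position 1 ('a'): repeat (last at 0), move window start to 1
  Position 1 ('a'): window [1,1] length 1
  Position 2 ('a'): repeat (last at 1), move window start to 2
  Position 2 ('a'): window [2,2] length 1
  Position 3 ('d'): window [2,3] length 2 -- new best
  Position 4 ('b'): window [2,4] length 3 -- new best
  Position 5 ('c'): window [2,5] length 4 -- new best
  Position 6 ('g'): window [2,6] length 5 -- new best
  Position 7 ('d'): repeat (last at 3), move window start to 4
  Position 7 ('d'): window [4,7] length 4
  Position 8 ('f'): window [4,8] length 5
  Position 9 ('h'): window [4,9] length 6 -- new best
Longest substring with no repeats: "bcgdfh" with length 6

6


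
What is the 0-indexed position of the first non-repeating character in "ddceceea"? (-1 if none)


Input: ddceceea
Character frequencies:
  'a': 1
  'c': 2
  'd': 2
  'e': 3
Scanning left to right for freq == 1:
  Position 0 ('d'): freq=2, skip
  Position 1 ('d'): freq=2, skip
  Position 2 ('c'): freq=2, skip
  Position 3 ('e'): freq=3, skip
  Position 4 ('c'): freq=2, skip
  Position 5 ('e'): freq=3, skip
  Position 6 ('e'): freq=3, skip
  Position 7 ('a'): unique! => answer = 7

7


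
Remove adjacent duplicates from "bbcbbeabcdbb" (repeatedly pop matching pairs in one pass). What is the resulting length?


Input: bbcbbeabcdbb
Stack-based adjacent duplicate removal:
  Read 'b': push. Stack: b
  Read 'b': matches stack top 'b' => pop. Stack: (empty)
  Read 'c': push. Stack: c
  Read 'b': push. Stack: cb
  Read 'b': matches stack top 'b' => pop. Stack: c
  Read 'e': push. Stack: ce
  Read 'a': push. Stack: cea
  Read 'b': push. Stack: ceab
  Read 'c': push. Stack: ceabc
  Read 'd': push. Stack: ceabcd
  Read 'b': push. Stack: ceabcdb
  Read 'b': matches stack top 'b' => pop. Stack: ceabcd
Final stack: "ceabcd" (length 6)

6


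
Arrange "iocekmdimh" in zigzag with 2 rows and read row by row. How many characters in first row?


Zigzag "iocekmdimh" into 2 rows:
Placing characters:
  'i' => row 0
  'o' => row 1
  'c' => row 0
  'e' => row 1
  'k' => row 0
  'm' => row 1
  'd' => row 0
  'i' => row 1
  'm' => row 0
  'h' => row 1
Rows:
  Row 0: "ickdm"
  Row 1: "oemih"
First row length: 5

5


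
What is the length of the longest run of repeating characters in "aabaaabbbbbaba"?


Input: "aabaaabbbbbaba"
Scanning for longest run:
  Position 1 ('a'): continues run of 'a', length=2
  Position 2 ('b'): new char, reset run to 1
  Position 3 ('a'): new char, reset run to 1
  Position 4 ('a'): continues run of 'a', length=2
  Position 5 ('a'): continues run of 'a', length=3
  Position 6 ('b'): new char, reset run to 1
  Position 7 ('b'): continues run of 'b', length=2
  Position 8 ('b'): continues run of 'b', length=3
  Position 9 ('b'): continues run of 'b', length=4
  Position 10 ('b'): continues run of 'b', length=5
  Position 11 ('a'): new char, reset run to 1
  Position 12 ('b'): new char, reset run to 1
  Position 13 ('a'): new char, reset run to 1
Longest run: 'b' with length 5

5


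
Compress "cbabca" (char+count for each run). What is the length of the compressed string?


Input: cbabca
Runs:
  'c' x 1 => "c1"
  'b' x 1 => "b1"
  'a' x 1 => "a1"
  'b' x 1 => "b1"
  'c' x 1 => "c1"
  'a' x 1 => "a1"
Compressed: "c1b1a1b1c1a1"
Compressed length: 12

12


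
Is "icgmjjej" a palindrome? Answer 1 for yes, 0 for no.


Input: icgmjjej
Reversed: jejjmgci
  Compare pos 0 ('i') with pos 7 ('j'): MISMATCH
  Compare pos 1 ('c') with pos 6 ('e'): MISMATCH
  Compare pos 2 ('g') with pos 5 ('j'): MISMATCH
  Compare pos 3 ('m') with pos 4 ('j'): MISMATCH
Result: not a palindrome

0


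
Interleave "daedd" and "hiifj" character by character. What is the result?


Interleaving "daedd" and "hiifj":
  Position 0: 'd' from first, 'h' from second => "dh"
  Position 1: 'a' from first, 'i' from second => "ai"
  Position 2: 'e' from first, 'i' from second => "ei"
  Position 3: 'd' from first, 'f' from second => "df"
  Position 4: 'd' from first, 'j' from second => "dj"
Result: dhaieidfdj

dhaieidfdj


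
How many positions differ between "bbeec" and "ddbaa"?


Comparing "bbeec" and "ddbaa" position by position:
  Position 0: 'b' vs 'd' => DIFFER
  Position 1: 'b' vs 'd' => DIFFER
  Position 2: 'e' vs 'b' => DIFFER
  Position 3: 'e' vs 'a' => DIFFER
  Position 4: 'c' vs 'a' => DIFFER
Positions that differ: 5

5


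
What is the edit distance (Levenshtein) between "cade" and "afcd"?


Computing edit distance: "cade" -> "afcd"
DP table:
           a    f    c    d
      0    1    2    3    4
  c   1    1    2    2    3
  a   2    1    2    3    3
  d   3    2    2    3    3
  e   4    3    3    3    4
Edit distance = dp[4][4] = 4

4


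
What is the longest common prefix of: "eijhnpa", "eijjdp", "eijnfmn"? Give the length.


Words: eijhnpa, eijjdp, eijnfmn
  Position 0: all 'e' => match
  Position 1: all 'i' => match
  Position 2: all 'j' => match
  Position 3: ('h', 'j', 'n') => mismatch, stop
LCP = "eij" (length 3)

3


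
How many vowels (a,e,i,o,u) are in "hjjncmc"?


Input: hjjncmc
Checking each character:
  'h' at position 0: consonant
  'j' at position 1: consonant
  'j' at position 2: consonant
  'n' at position 3: consonant
  'c' at position 4: consonant
  'm' at position 5: consonant
  'c' at position 6: consonant
Total vowels: 0

0


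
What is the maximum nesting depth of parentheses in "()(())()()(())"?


Input: "()(())()()(())"
Tracking depth:
  Position 0 '(': depth becomes 1
  Position 1 ')': depth becomes 0
  Position 2 '(': depth becomes 1
  Position 3 '(': depth becomes 2
  Position 4 ')': depth becomes 1
  Position 5 ')': depth becomes 0
  Position 6 '(': depth becomes 1
  Position 7 ')': depth becomes 0
  Position 8 '(': depth becomes 1
  Position 9 ')': depth becomes 0
  Position 10 '(': depth becomes 1
  Position 11 '(': depth becomes 2
  Position 12 ')': depth becomes 1
  Position 13 ')': depth becomes 0
Maximum depth reached: 2

2


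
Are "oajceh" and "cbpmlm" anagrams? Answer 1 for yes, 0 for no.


Strings: "oajceh", "cbpmlm"
Sorted first:  acehjo
Sorted second: bclmmp
Differ at position 0: 'a' vs 'b' => not anagrams

0


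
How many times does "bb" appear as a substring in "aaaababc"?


Searching for "bb" in "aaaababc"
Scanning each position:
  Position 0: "aa" => no
  Position 1: "aa" => no
  Position 2: "aa" => no
  Position 3: "ab" => no
  Position 4: "ba" => no
  Position 5: "ab" => no
  Position 6: "bc" => no
Total occurrences: 0

0


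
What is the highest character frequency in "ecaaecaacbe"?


Input: ecaaecaacbe
Character counts:
  'a': 4
  'b': 1
  'c': 3
  'e': 3
Maximum frequency: 4

4


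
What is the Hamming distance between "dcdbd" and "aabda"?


Comparing "dcdbd" and "aabda" position by position:
  Position 0: 'd' vs 'a' => differ
  Position 1: 'c' vs 'a' => differ
  Position 2: 'd' vs 'b' => differ
  Position 3: 'b' vs 'd' => differ
  Position 4: 'd' vs 'a' => differ
Total differences (Hamming distance): 5

5


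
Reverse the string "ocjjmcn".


Input: ocjjmcn
Reading characters right to left:
  Position 6: 'n'
  Position 5: 'c'
  Position 4: 'm'
  Position 3: 'j'
  Position 2: 'j'
  Position 1: 'c'
  Position 0: 'o'
Reversed: ncmjjco

ncmjjco


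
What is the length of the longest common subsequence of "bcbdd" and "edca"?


LCS of "bcbdd" and "edca"
DP table:
           e    d    c    a
      0    0    0    0    0
  b   0    0    0    0    0
  c   0    0    0    1    1
  b   0    0    0    1    1
  d   0    0    1    1    1
  d   0    0    1    1    1
LCS length = dp[5][4] = 1

1


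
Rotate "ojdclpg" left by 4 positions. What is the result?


Input: "ojdclpg", rotate left by 4
First 4 characters: "ojdc"
Remaining characters: "lpg"
Concatenate remaining + first: "lpg" + "ojdc" = "lpgojdc"

lpgojdc


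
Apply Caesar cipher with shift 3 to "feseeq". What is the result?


Caesar cipher: shift "feseeq" by 3
  'f' (pos 5) + 3 = pos 8 = 'i'
  'e' (pos 4) + 3 = pos 7 = 'h'
  's' (pos 18) + 3 = pos 21 = 'v'
  'e' (pos 4) + 3 = pos 7 = 'h'
  'e' (pos 4) + 3 = pos 7 = 'h'
  'q' (pos 16) + 3 = pos 19 = 't'
Result: ihvhht

ihvhht


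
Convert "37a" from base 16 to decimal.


Input: "37a" in base 16
Positional expansion:
  Digit '3' (value 3) x 16^2 = 768
  Digit '7' (value 7) x 16^1 = 112
  Digit 'a' (value 10) x 16^0 = 10
Sum = 890

890


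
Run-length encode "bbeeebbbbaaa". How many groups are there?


Input: bbeeebbbbaaa
Scanning for consecutive runs:
  Group 1: 'b' x 2 (positions 0-1)
  Group 2: 'e' x 3 (positions 2-4)
  Group 3: 'b' x 4 (positions 5-8)
  Group 4: 'a' x 3 (positions 9-11)
Total groups: 4

4


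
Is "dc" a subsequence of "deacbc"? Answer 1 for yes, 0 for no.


Check if "dc" is a subsequence of "deacbc"
Greedy scan:
  Position 0 ('d'): matches sub[0] = 'd'
  Position 1 ('e'): no match needed
  Position 2 ('a'): no match needed
  Position 3 ('c'): matches sub[1] = 'c'
  Position 4 ('b'): no match needed
  Position 5 ('c'): no match needed
All 2 characters matched => is a subsequence

1


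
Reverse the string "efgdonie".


Input: efgdonie
Reading characters right to left:
  Position 7: 'e'
  Position 6: 'i'
  Position 5: 'n'
  Position 4: 'o'
  Position 3: 'd'
  Position 2: 'g'
  Position 1: 'f'
  Position 0: 'e'
Reversed: einodgfe

einodgfe


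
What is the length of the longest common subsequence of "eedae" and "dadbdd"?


LCS of "eedae" and "dadbdd"
DP table:
           d    a    d    b    d    d
      0    0    0    0    0    0    0
  e   0    0    0    0    0    0    0
  e   0    0    0    0    0    0    0
  d   0    1    1    1    1    1    1
  a   0    1    2    2    2    2    2
  e   0    1    2    2    2    2    2
LCS length = dp[5][6] = 2

2


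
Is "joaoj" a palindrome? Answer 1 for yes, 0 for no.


Input: joaoj
Reversed: joaoj
  Compare pos 0 ('j') with pos 4 ('j'): match
  Compare pos 1 ('o') with pos 3 ('o'): match
Result: palindrome

1


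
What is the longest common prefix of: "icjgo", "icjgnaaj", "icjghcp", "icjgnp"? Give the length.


Words: icjgo, icjgnaaj, icjghcp, icjgnp
  Position 0: all 'i' => match
  Position 1: all 'c' => match
  Position 2: all 'j' => match
  Position 3: all 'g' => match
  Position 4: ('o', 'n', 'h', 'n') => mismatch, stop
LCP = "icjg" (length 4)

4


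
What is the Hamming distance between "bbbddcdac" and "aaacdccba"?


Comparing "bbbddcdac" and "aaacdccba" position by position:
  Position 0: 'b' vs 'a' => differ
  Position 1: 'b' vs 'a' => differ
  Position 2: 'b' vs 'a' => differ
  Position 3: 'd' vs 'c' => differ
  Position 4: 'd' vs 'd' => same
  Position 5: 'c' vs 'c' => same
  Position 6: 'd' vs 'c' => differ
  Position 7: 'a' vs 'b' => differ
  Position 8: 'c' vs 'a' => differ
Total differences (Hamming distance): 7

7


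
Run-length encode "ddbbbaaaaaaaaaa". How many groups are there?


Input: ddbbbaaaaaaaaaa
Scanning for consecutive runs:
  Group 1: 'd' x 2 (positions 0-1)
  Group 2: 'b' x 3 (positions 2-4)
  Group 3: 'a' x 10 (positions 5-14)
Total groups: 3

3


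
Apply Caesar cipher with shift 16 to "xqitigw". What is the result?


Caesar cipher: shift "xqitigw" by 16
  'x' (pos 23) + 16 = pos 13 = 'n'
  'q' (pos 16) + 16 = pos 6 = 'g'
  'i' (pos 8) + 16 = pos 24 = 'y'
  't' (pos 19) + 16 = pos 9 = 'j'
  'i' (pos 8) + 16 = pos 24 = 'y'
  'g' (pos 6) + 16 = pos 22 = 'w'
  'w' (pos 22) + 16 = pos 12 = 'm'
Result: ngyjywm

ngyjywm


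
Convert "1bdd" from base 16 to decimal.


Input: "1bdd" in base 16
Positional expansion:
  Digit '1' (value 1) x 16^3 = 4096
  Digit 'b' (value 11) x 16^2 = 2816
  Digit 'd' (value 13) x 16^1 = 208
  Digit 'd' (value 13) x 16^0 = 13
Sum = 7133

7133


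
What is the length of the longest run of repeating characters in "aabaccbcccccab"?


Input: "aabaccbcccccab"
Scanning for longest run:
  Position 1 ('a'): continues run of 'a', length=2
  Position 2 ('b'): new char, reset run to 1
  Position 3 ('a'): new char, reset run to 1
  Position 4 ('c'): new char, reset run to 1
  Position 5 ('c'): continues run of 'c', length=2
  Position 6 ('b'): new char, reset run to 1
  Position 7 ('c'): new char, reset run to 1
  Position 8 ('c'): continues run of 'c', length=2
  Position 9 ('c'): continues run of 'c', length=3
  Position 10 ('c'): continues run of 'c', length=4
  Position 11 ('c'): continues run of 'c', length=5
  Position 12 ('a'): new char, reset run to 1
  Position 13 ('b'): new char, reset run to 1
Longest run: 'c' with length 5

5


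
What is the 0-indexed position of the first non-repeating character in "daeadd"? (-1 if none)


Input: daeadd
Character frequencies:
  'a': 2
  'd': 3
  'e': 1
Scanning left to right for freq == 1:
  Position 0 ('d'): freq=3, skip
  Position 1 ('a'): freq=2, skip
  Position 2 ('e'): unique! => answer = 2

2


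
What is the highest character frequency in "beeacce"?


Input: beeacce
Character counts:
  'a': 1
  'b': 1
  'c': 2
  'e': 3
Maximum frequency: 3

3


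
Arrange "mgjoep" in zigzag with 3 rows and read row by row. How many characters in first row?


Zigzag "mgjoep" into 3 rows:
Placing characters:
  'm' => row 0
  'g' => row 1
  'j' => row 2
  'o' => row 1
  'e' => row 0
  'p' => row 1
Rows:
  Row 0: "me"
  Row 1: "gop"
  Row 2: "j"
First row length: 2

2


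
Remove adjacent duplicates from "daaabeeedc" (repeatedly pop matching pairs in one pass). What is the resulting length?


Input: daaabeeedc
Stack-based adjacent duplicate removal:
  Read 'd': push. Stack: d
  Read 'a': push. Stack: da
  Read 'a': matches stack top 'a' => pop. Stack: d
  Read 'a': push. Stack: da
  Read 'b': push. Stack: dab
  Read 'e': push. Stack: dabe
  Read 'e': matches stack top 'e' => pop. Stack: dab
  Read 'e': push. Stack: dabe
  Read 'd': push. Stack: dabed
  Read 'c': push. Stack: dabedc
Final stack: "dabedc" (length 6)

6
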